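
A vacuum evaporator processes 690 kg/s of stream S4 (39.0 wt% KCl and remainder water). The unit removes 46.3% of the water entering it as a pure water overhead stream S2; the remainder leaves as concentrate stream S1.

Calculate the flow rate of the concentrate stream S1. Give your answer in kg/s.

water entering = 690×0.610 = 420.9 kg/s; overhead removed = 0.463×420.9 = 194.88 kg/s.
Concentrate = 690 − 194.88 = 495.12 kg/s.

495.1 kg/s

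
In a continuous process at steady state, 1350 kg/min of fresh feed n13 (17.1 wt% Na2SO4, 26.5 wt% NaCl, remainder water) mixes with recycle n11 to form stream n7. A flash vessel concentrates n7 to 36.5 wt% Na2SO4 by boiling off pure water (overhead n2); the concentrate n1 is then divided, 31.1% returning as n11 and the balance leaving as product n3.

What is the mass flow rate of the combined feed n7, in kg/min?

1635 kg/min

Overall Na2SO4 balance (none leaves overhead): Na2SO4 in fresh feed = Na2SO4 in product, i.e. 1350×0.171 = (1−0.311)·n1·0.365.
n1 = 230.85/(0.365×0.689) = 917.95 kg/min.
Recycle n11 = 0.311×917.95 = 285.48 kg/min.
Combined feed n7 = 1350 + 285.48 = 1635.5 kg/min.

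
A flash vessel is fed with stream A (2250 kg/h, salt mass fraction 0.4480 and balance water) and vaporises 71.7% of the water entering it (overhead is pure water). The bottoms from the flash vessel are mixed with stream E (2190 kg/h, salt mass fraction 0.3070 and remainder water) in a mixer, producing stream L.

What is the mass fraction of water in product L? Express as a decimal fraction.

0.5266

Vapour removed = 0.717×0.552×2250 = 890.51 kg/h; concentrate = 1359.5 kg/h.
water reaching the mixer = 351.49 (from concentrate) + 2190×0.693 = 1869.2 kg/h.
Product flow = 1359.5 + 2190 = 3549.5 kg/h; water fraction = 0.5266.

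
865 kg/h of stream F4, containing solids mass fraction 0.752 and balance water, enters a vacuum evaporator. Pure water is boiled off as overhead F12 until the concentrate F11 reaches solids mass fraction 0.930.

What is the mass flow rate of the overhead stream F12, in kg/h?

165.6 kg/h

solids is conserved: 865×0.752 = 650.48 kg/h all reports to the concentrate.
Concentrate = 650.48/(target fraction) = 699.44 kg/h.
Overhead = 865 − 699.44 = 165.56 kg/h.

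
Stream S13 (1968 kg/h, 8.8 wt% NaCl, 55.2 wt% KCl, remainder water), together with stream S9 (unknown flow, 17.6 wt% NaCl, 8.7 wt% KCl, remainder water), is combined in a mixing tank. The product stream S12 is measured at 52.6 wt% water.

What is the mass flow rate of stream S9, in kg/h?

1548 kg/h

Let S9 be the unknown flow. Total out = 1968 + S9.
water balance: 708.48 + 0.737·S9 = 0.526·(1968 + S9)
(0.737 − 0.526)·S9 = 0.526×1968 − 708.48 = 326.69
S9 = 326.69 / 0.211 = 1548.3 kg/h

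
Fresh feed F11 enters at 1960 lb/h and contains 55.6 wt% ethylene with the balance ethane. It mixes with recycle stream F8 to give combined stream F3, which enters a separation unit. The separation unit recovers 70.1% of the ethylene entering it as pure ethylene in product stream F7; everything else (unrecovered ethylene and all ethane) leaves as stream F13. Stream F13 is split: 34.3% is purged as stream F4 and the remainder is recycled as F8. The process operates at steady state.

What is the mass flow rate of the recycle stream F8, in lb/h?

1933 lb/h

ethane enters only via F11 and leaves only via the purge: 1960×0.444 = 0.343×(ethane in F13), and the separation unit passes all ethane, so ethane in F3 = ethane in F13 = 2537.1 lb/h.
ethylene in F3: m_A = 1960×0.556 + (1−0.343)·(1−0.701)·m_A, so m_A = 1089.8/0.8036 = 1356.2 lb/h.
F13 = (1−0.701)×1356.2 + 2537.1 = 2942.6 lb/h.
Recycle F8 = (1−0.343)×2942.6 = 1933.3 lb/h.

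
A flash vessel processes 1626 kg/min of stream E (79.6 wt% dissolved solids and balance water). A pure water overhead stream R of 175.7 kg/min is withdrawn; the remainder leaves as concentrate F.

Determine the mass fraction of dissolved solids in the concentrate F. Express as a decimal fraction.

0.892

dissolved solids is not removed: 1626×0.796 = 1294.3 kg/min of dissolved solids enters F.
Concentrate = 1626 − 175.7 = 1450.3 kg/min.
Mass fraction = 1294.3/1450.3 = 0.892.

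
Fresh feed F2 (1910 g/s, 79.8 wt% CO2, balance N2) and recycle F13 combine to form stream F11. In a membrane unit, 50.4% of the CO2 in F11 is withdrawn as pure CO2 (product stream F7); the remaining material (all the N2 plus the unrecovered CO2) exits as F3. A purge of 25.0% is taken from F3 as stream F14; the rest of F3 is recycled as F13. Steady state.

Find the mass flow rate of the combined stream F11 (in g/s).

3970 g/s

N2 enters only via F2 and leaves only via the purge: 1910×0.202 = 0.250×(N2 in F3), and the membrane unit passes all N2, so N2 in F11 = N2 in F3 = 1543.3 g/s.
CO2 in F11: m_A = 1910×0.798 + (1−0.250)·(1−0.504)·m_A, so m_A = 1524.2/0.6280 = 2427 g/s.
F11 = 2427 + 1543.3 = 3970.3 g/s.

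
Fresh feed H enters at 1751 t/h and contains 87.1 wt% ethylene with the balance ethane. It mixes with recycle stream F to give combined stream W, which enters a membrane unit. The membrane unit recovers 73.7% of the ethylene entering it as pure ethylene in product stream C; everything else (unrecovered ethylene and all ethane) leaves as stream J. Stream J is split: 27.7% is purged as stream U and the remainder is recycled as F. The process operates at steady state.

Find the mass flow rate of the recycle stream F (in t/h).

947.7 t/h

ethane enters only via H and leaves only via the purge: 1751×0.129 = 0.277×(ethane in J), and the membrane unit passes all ethane, so ethane in W = ethane in J = 815.45 t/h.
ethylene in W: m_A = 1751×0.871 + (1−0.277)·(1−0.737)·m_A, so m_A = 1525.1/0.8099 = 1883.2 t/h.
J = (1−0.737)×1883.2 + 815.45 = 1310.7 t/h.
Recycle F = (1−0.277)×1310.7 = 947.66 t/h.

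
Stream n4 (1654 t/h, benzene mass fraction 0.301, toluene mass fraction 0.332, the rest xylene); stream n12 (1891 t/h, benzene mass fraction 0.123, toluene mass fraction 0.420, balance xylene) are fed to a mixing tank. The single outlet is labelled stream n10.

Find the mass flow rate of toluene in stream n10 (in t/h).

1343 t/h

toluene out = toluene in = 1654×0.332 + 1891×0.420 = 1343.3 t/h.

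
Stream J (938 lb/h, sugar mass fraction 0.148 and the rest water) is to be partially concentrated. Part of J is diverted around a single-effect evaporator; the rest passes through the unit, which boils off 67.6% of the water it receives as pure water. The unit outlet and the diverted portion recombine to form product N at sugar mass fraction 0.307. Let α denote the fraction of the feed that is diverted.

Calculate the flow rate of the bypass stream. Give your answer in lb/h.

94.52 lb/h

All 938×0.148 = 138.82 lb/h of sugar reaches N, so N = 138.82/0.307 = 452.2 lb/h and vapour = 485.8 lb/h.
The evaporator receives (1−α)·938 of feed at 0.852 water and removes 0.676 of that water:
0.676×0.852×(1−α)×938 = 485.8
(1−α) = 485.8/540.24 = 0.8992;  α = 0.1008.
Bypass flow = 0.1008×938 = 94.519 lb/h.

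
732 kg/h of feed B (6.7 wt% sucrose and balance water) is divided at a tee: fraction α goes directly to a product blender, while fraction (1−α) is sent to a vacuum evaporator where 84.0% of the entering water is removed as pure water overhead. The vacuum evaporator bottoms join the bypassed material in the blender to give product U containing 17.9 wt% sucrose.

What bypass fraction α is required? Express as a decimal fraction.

All 732×0.067 = 49.044 kg/h of sucrose reaches U, so U = 49.044/0.179 = 273.99 kg/h and vapour = 458.01 kg/h.
The evaporator receives (1−α)·732 of feed at 0.933 water and removes 0.840 of that water:
0.840×0.933×(1−α)×732 = 458.01
(1−α) = 458.01/573.68 = 0.7984;  α = 0.2016.

0.202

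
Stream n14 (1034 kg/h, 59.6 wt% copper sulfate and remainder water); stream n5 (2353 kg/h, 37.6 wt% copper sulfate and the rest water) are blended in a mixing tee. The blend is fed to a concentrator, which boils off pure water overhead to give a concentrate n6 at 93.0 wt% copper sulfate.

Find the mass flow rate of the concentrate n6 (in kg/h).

copper sulfate entering = 1034×0.596 + 2353×0.376 = 1501 kg/h.
All copper sulfate reports to n6, so n6 = 1501/0.930 = 1614 kg/h.

1614 kg/h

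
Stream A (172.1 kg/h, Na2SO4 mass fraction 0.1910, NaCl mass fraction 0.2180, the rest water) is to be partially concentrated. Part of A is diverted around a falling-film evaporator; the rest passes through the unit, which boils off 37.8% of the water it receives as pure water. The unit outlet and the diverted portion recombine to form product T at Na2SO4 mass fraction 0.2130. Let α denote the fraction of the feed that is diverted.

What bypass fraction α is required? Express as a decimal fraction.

0.538

All 172.1×0.191 = 32.871 kg/h of Na2SO4 reaches T, so T = 32.871/0.213 = 154.32 kg/h and vapour = 17.776 kg/h.
The evaporator receives (1−α)·172.1 of feed at 0.591 water and removes 0.378 of that water:
0.378×0.591×(1−α)×172.1 = 17.776
(1−α) = 17.776/38.447 = 0.4623;  α = 0.5377.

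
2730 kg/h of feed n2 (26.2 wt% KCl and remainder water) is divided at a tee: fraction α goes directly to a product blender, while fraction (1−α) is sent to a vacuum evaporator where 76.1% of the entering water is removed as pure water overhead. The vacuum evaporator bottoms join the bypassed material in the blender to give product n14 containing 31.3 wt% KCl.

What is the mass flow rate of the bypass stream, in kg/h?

1938 kg/h

All 2730×0.262 = 715.26 kg/h of KCl reaches n14, so n14 = 715.26/0.313 = 2285.2 kg/h and vapour = 444.82 kg/h.
The evaporator receives (1−α)·2730 of feed at 0.738 water and removes 0.761 of that water:
0.761×0.738×(1−α)×2730 = 444.82
(1−α) = 444.82/1533.2 = 0.2901;  α = 0.7099.
Bypass flow = 0.7099×2730 = 1938 kg/h.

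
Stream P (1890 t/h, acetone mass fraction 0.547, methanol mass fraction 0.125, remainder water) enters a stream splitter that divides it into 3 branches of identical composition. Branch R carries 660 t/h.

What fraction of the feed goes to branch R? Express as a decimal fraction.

0.349

Fraction to R = 660/1890 = 0.3492.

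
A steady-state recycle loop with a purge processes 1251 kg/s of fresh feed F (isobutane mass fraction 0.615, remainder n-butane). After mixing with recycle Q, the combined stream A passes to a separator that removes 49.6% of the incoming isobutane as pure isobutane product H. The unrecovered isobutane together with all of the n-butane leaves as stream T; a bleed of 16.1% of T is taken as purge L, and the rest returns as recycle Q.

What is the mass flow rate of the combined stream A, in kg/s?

4325 kg/s

n-butane enters only via F and leaves only via the purge: 1251×0.385 = 0.161×(n-butane in T), and the separator passes all n-butane, so n-butane in A = n-butane in T = 2991.5 kg/s.
isobutane in A: m_A = 1251×0.615 + (1−0.161)·(1−0.496)·m_A, so m_A = 769.37/0.5771 = 1333.1 kg/s.
A = 1333.1 + 2991.5 = 4324.6 kg/s.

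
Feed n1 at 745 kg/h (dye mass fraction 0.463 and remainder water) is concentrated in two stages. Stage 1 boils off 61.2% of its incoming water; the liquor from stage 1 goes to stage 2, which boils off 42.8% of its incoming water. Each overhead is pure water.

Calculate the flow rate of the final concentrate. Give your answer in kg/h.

433.7 kg/h

water in feed = 745×0.537 = 400.06 kg/h.
After stage 1: water left = (1−0.612)×400.06 = 155.23; stream total = 500.16 kg/h.
After stage 2: water left = (1−0.428)×155.23 = 88.789; final concentrate = 433.72 kg/h.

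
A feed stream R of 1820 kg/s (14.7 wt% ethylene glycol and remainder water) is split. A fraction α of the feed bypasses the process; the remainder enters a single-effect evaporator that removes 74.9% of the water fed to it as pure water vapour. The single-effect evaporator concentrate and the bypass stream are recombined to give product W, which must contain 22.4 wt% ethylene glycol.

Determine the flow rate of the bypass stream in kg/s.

All 1820×0.147 = 267.54 kg/s of ethylene glycol reaches W, so W = 267.54/0.224 = 1194.4 kg/s and vapour = 625.63 kg/s.
The evaporator receives (1−α)·1820 of feed at 0.853 water and removes 0.749 of that water:
0.749×0.853×(1−α)×1820 = 625.63
(1−α) = 625.63/1162.8 = 0.5380;  α = 0.4620.
Bypass flow = 0.4620×1820 = 840.77 kg/s.

840.8 kg/s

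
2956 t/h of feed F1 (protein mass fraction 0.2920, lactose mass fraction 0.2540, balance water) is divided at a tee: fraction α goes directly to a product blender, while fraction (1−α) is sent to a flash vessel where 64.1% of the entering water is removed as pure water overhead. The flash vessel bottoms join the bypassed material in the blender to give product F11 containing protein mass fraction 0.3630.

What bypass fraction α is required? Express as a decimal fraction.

All 2956×0.292 = 863.15 t/h of protein reaches F11, so F11 = 863.15/0.363 = 2377.8 t/h and vapour = 578.17 t/h.
The evaporator receives (1−α)·2956 of feed at 0.454 water and removes 0.641 of that water:
0.641×0.454×(1−α)×2956 = 578.17
(1−α) = 578.17/860.24 = 0.6721;  α = 0.3279.

0.328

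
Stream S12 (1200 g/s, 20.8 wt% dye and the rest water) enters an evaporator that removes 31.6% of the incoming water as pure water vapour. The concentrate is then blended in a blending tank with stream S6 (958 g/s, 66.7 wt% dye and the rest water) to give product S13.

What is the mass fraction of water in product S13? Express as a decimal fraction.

Vapour removed = 0.316×0.792×1200 = 300.33 g/s; concentrate = 899.67 g/s.
water reaching the mixer = 650.07 (from concentrate) + 958×0.333 = 969.09 g/s.
Product flow = 899.67 + 958 = 1857.7 g/s; water fraction = 0.5217.

0.5217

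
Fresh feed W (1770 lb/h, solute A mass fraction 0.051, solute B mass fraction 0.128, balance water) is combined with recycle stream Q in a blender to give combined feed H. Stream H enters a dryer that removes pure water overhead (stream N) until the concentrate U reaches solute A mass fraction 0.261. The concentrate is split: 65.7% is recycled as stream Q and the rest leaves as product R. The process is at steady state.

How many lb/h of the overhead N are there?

Overall solute A balance (none leaves overhead): solute A in fresh feed = solute A in product, i.e. 1770×0.051 = (1−0.657)·U·0.261.
U = 90.27/(0.261×0.343) = 1008.3 lb/h.
Recycle Q = 0.657×1008.3 = 662.48 lb/h.
Combined feed H = 1770 + 662.48 = 2432.5 lb/h.
Overhead N = H − U = 2432.5 − 1008.3 = 1424.1 lb/h.

1424 lb/h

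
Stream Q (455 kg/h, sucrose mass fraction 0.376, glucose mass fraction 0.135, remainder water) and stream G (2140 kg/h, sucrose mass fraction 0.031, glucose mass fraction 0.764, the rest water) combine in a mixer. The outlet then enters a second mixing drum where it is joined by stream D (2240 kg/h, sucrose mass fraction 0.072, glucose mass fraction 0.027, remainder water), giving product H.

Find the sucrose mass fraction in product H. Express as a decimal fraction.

0.082

Overall, product flow = 4835 kg/h.
sucrose in = 455×0.376 + 2140×0.031 + 2240×0.072 = 398.7 kg/h.
sucrose fraction in H = 0.082.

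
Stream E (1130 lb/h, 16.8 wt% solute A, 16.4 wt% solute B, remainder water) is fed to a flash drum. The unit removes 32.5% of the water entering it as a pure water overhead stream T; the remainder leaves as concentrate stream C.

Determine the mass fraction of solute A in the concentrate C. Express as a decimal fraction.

0.215

solute A is not removed: 1130×0.168 = 189.84 lb/h of solute A enters C.
water entering = 1130×0.668 = 754.84 lb/h; overhead removed = 0.325×754.84 = 245.32 lb/h.
Concentrate = 1130 − 245.32 = 884.68 lb/h.
Mass fraction = 189.84/884.68 = 0.215.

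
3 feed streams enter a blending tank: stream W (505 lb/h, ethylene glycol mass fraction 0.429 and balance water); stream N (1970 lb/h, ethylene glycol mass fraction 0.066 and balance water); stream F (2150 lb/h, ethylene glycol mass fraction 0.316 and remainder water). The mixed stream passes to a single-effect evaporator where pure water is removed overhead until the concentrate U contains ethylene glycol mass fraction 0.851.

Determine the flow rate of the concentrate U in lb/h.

ethylene glycol entering = 505×0.429 + 1970×0.066 + 2150×0.316 = 1026.1 lb/h.
All ethylene glycol reports to U, so U = 1026.1/0.851 = 1205.7 lb/h.

1206 lb/h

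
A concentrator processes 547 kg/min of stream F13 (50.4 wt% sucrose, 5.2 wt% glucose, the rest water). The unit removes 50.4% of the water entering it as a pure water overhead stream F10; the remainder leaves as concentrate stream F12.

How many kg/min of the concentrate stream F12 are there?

424.6 kg/min

water entering = 547×0.444 = 242.87 kg/min; overhead removed = 0.504×242.87 = 122.41 kg/min.
Concentrate = 547 − 122.41 = 424.59 kg/min.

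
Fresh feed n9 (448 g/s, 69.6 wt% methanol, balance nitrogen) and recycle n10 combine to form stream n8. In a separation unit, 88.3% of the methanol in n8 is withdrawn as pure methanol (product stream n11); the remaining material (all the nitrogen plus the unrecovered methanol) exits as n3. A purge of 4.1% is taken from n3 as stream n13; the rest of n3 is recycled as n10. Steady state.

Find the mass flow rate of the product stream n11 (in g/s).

310.1 g/s

methanol in n8: m_A = 448×0.696 + (1−0.041)·(1−0.883)·m_A, so m_A = 311.81/0.8878 = 351.22 g/s.
Product n11 = 0.883×351.22 = 310.12 g/s.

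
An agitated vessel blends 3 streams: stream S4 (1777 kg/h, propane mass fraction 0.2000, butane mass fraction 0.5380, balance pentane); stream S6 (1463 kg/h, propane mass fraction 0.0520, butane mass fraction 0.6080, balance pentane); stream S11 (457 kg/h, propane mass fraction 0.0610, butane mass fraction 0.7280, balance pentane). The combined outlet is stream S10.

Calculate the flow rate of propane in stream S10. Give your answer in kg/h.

459.4 kg/h

propane out = propane in = 1777×0.200 + 1463×0.052 + 457×0.061 = 459.35 kg/h.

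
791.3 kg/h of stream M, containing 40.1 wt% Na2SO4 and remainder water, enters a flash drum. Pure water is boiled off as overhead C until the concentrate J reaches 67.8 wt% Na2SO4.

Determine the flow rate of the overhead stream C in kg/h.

323.3 kg/h

Na2SO4 is conserved: 791.3×0.401 = 317.31 kg/h all reports to the concentrate.
Concentrate = 317.31/(target fraction) = 468.01 kg/h.
Overhead = 791.3 − 468.01 = 323.29 kg/h.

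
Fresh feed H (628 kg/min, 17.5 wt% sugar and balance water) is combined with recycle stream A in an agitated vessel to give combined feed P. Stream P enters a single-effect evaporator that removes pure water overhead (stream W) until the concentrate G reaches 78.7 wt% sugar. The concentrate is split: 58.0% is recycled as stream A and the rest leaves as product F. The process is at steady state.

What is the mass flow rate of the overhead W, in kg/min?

488.4 kg/min

Overall sugar balance (none leaves overhead): sugar in fresh feed = sugar in product, i.e. 628×0.175 = (1−0.580)·G·0.787.
G = 109.9/(0.787×0.420) = 332.49 kg/min.
Recycle A = 0.580×332.49 = 192.84 kg/min.
Combined feed P = 628 + 192.84 = 820.84 kg/min.
Overhead W = P − G = 820.84 − 332.49 = 488.36 kg/min.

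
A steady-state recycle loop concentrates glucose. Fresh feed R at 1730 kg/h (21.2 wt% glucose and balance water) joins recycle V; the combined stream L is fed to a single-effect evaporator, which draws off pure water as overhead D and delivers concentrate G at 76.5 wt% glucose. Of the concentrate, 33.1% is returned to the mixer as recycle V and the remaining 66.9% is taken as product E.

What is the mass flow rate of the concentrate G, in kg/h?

716.6 kg/h

Overall glucose balance (none leaves overhead): glucose in fresh feed = glucose in product, i.e. 1730×0.212 = (1−0.331)·G·0.765.
G = 366.76/(0.765×0.669) = 716.63 kg/h.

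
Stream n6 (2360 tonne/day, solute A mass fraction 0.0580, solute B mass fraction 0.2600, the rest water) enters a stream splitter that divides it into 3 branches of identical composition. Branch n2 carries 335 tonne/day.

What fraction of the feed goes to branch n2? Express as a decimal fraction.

0.142

Fraction to n2 = 335/2360 = 0.1419.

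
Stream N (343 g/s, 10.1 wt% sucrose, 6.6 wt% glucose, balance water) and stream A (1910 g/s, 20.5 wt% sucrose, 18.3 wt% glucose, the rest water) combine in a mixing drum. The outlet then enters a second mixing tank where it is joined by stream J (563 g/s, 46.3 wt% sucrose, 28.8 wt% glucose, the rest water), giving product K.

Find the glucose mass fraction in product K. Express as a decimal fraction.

0.1897

Overall, product flow = 2816 g/s.
glucose in = 343×0.066 + 1910×0.183 + 563×0.288 = 534.31 g/s.
glucose fraction in K = 0.1897.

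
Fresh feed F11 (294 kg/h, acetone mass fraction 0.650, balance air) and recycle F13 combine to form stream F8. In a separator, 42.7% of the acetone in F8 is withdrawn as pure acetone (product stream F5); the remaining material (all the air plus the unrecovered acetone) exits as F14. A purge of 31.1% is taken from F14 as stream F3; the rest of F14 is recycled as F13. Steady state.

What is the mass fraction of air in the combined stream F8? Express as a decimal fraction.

0.512

air enters only via F11 and leaves only via the purge: 294×0.350 = 0.311×(air in F14), and the separator passes all air, so air in F8 = air in F14 = 330.87 kg/h.
acetone in F8: m_A = 294×0.650 + (1−0.311)·(1−0.427)·m_A, so m_A = 191.1/0.6052 = 315.76 kg/h.
F8 = 315.76 + 330.87 = 646.63 kg/h.
air fraction in F8 = 330.87/646.63 = 0.512.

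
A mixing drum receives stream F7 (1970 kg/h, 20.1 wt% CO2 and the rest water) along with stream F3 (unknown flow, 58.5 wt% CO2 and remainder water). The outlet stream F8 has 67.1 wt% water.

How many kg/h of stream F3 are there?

985 kg/h

Let F3 be the unknown flow. Total out = 1970 + F3.
water balance: 1574 + 0.415·F3 = 0.671·(1970 + F3)
(0.415 − 0.671)·F3 = 0.671×1970 − 1574 = -252.16
F3 = -252.16 / -0.256 = 985 kg/h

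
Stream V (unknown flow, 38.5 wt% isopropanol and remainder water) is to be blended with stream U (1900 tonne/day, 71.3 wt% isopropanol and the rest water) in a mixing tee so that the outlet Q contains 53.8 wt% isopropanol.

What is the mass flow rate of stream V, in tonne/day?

2173 tonne/day

Let V be the unknown flow. Total out = 1900 + V.
isopropanol balance: 1354.7 + 0.385·V = 0.538·(1900 + V)
(0.385 − 0.538)·V = 0.538×1900 − 1354.7 = -332.5
V = -332.5 / -0.153 = 2173.2 tonne/day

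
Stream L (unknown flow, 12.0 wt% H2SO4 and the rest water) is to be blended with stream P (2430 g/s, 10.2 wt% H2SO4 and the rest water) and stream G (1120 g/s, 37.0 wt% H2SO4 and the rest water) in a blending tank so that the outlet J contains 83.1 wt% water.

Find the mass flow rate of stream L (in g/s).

1272 g/s

Let L be the unknown flow. Total out = 3550 + L.
water balance: 2887.7 + 0.880·L = 0.831·(3550 + L)
(0.880 − 0.831)·L = 0.831×3550 − 2887.7 = 62.31
L = 62.31 / 0.049 = 1271.6 g/s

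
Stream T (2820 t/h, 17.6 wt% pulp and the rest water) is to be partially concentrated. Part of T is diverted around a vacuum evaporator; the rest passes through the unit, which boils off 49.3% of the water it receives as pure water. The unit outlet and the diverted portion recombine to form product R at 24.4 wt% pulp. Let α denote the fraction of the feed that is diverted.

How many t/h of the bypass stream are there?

885.4 t/h

All 2820×0.176 = 496.32 t/h of pulp reaches R, so R = 496.32/0.244 = 2034.1 t/h and vapour = 785.9 t/h.
The evaporator receives (1−α)·2820 of feed at 0.824 water and removes 0.493 of that water:
0.493×0.824×(1−α)×2820 = 785.9
(1−α) = 785.9/1145.6 = 0.6860;  α = 0.3140.
Bypass flow = 0.3140×2820 = 885.39 t/h.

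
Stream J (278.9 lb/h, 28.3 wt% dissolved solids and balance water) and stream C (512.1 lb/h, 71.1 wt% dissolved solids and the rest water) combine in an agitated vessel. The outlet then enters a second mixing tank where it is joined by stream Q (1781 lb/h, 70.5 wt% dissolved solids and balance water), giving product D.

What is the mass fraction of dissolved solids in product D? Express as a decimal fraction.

0.660

Overall, product flow = 2572 lb/h.
dissolved solids in = 278.9×0.283 + 512.1×0.711 + 1781×0.705 = 1698.6 lb/h.
dissolved solids fraction in D = 0.660.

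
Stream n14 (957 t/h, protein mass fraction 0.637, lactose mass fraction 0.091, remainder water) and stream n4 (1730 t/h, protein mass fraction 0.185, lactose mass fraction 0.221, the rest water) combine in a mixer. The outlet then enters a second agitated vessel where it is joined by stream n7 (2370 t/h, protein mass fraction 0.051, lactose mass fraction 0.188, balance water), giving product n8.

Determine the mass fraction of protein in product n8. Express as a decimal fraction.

Overall, product flow = 5057 t/h.
protein in = 957×0.637 + 1730×0.185 + 2370×0.051 = 1050.5 t/h.
protein fraction in n8 = 0.208.

0.208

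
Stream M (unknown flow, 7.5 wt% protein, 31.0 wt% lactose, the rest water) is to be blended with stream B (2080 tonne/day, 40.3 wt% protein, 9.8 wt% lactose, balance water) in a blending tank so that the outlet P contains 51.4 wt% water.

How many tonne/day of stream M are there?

Let M be the unknown flow. Total out = 2080 + M.
water balance: 1037.9 + 0.615·M = 0.514·(2080 + M)
(0.615 − 0.514)·M = 0.514×2080 − 1037.9 = 31.2
M = 31.2 / 0.101 = 308.91 tonne/day

308.9 tonne/day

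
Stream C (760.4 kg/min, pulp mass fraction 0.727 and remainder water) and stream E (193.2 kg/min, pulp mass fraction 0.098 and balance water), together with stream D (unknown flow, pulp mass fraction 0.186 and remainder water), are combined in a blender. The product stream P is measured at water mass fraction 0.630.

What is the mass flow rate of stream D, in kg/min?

1190 kg/min

Let D be the unknown flow. Total out = 953.6 + D.
water balance: 381.86 + 0.814·D = 0.630·(953.6 + D)
(0.814 − 0.630)·D = 0.630×953.6 − 381.86 = 218.91
D = 218.91 / 0.184 = 1189.7 kg/min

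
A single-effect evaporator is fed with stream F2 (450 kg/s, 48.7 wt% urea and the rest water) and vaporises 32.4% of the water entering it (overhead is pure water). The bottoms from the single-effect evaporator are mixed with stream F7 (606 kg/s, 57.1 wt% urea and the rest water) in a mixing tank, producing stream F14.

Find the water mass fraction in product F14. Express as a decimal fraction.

0.424

Vapour removed = 0.324×0.513×450 = 74.795 kg/s; concentrate = 375.2 kg/s.
water reaching the mixer = 156.05 (from concentrate) + 606×0.429 = 416.03 kg/s.
Product flow = 375.2 + 606 = 981.2 kg/s; water fraction = 0.424.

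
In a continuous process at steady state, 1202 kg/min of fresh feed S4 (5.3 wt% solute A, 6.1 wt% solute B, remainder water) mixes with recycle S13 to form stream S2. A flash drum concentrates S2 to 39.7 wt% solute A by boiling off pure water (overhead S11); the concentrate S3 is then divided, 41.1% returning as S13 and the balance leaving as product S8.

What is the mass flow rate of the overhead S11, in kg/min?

Overall solute A balance (none leaves overhead): solute A in fresh feed = solute A in product, i.e. 1202×0.053 = (1−0.411)·S3·0.397.
S3 = 63.706/(0.397×0.589) = 272.44 kg/min.
Recycle S13 = 0.411×272.44 = 111.97 kg/min.
Combined feed S2 = 1202 + 111.97 = 1314 kg/min.
Overhead S11 = S2 − S3 = 1314 − 272.44 = 1041.5 kg/min.

1042 kg/min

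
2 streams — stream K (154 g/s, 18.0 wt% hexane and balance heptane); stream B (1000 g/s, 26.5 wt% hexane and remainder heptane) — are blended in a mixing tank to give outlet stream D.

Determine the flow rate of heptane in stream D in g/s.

861.3 g/s

heptane out = heptane in = 154×0.820 + 1000×0.735 = 861.28 g/s.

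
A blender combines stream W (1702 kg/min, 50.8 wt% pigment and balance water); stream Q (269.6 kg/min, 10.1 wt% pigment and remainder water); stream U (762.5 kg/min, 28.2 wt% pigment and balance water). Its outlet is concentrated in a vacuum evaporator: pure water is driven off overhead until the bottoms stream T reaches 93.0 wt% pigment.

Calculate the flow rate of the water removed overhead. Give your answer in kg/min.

pigment entering = 1702×0.508 + 269.6×0.101 + 762.5×0.282 = 1106.9 kg/min.
All pigment reports to T, so T = 1106.9/0.930 = 1190.2 kg/min.
Total feed = 2734.1 kg/min; overhead = 2734.1 − 1190.2 = 1543.9 kg/min.

1544 kg/min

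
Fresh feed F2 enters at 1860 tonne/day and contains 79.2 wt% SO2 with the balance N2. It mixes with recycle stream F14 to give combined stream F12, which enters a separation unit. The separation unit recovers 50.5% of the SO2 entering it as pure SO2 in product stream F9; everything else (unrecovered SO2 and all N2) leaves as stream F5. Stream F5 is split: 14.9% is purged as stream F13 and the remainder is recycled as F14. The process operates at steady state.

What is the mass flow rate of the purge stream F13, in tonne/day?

574.6 tonne/day

N2 enters only via F2 and leaves only via the purge: 1860×0.208 = 0.149×(N2 in F5), and the separation unit passes all N2, so N2 in F12 = N2 in F5 = 2596.5 tonne/day.
SO2 in F12: m_A = 1860×0.792 + (1−0.149)·(1−0.505)·m_A, so m_A = 1473.1/0.5788 = 2545.3 tonne/day.
F5 = (1−0.505)×2545.3 + 2596.5 = 3856.4 tonne/day.
Purge F13 = 0.149×3856.4 = 574.61 tonne/day.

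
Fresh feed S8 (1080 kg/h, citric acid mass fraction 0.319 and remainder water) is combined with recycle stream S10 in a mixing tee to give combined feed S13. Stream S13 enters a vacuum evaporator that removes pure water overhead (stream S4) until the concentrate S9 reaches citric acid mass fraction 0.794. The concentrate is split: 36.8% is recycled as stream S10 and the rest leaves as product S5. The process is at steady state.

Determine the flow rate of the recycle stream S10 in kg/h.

Overall citric acid balance (none leaves overhead): citric acid in fresh feed = citric acid in product, i.e. 1080×0.319 = (1−0.368)·S9·0.794.
S9 = 344.52/(0.794×0.632) = 686.56 kg/h.
Recycle S10 = 0.368×686.56 = 252.65 kg/h.

252.7 kg/h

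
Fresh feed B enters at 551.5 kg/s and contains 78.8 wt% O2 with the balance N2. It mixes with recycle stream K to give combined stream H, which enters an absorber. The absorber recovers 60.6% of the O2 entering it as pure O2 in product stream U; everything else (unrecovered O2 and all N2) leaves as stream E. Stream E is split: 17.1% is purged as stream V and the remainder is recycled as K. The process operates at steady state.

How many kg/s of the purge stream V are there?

N2 enters only via B and leaves only via the purge: 551.5×0.212 = 0.171×(N2 in E), and the absorber passes all N2, so N2 in H = N2 in E = 683.73 kg/s.
O2 in H: m_A = 551.5×0.788 + (1−0.171)·(1−0.606)·m_A, so m_A = 434.58/0.6734 = 645.38 kg/s.
E = (1−0.606)×645.38 + 683.73 = 938.01 kg/s.
Purge V = 0.171×938.01 = 160.4 kg/s.

160.4 kg/s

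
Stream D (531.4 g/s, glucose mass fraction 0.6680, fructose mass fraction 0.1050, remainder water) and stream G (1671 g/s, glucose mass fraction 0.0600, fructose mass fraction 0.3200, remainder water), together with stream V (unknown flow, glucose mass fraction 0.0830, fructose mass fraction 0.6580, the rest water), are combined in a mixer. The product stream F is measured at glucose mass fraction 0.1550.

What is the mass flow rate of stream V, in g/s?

Let V be the unknown flow. Total out = 2202.4 + V.
glucose balance: 455.24 + 0.083·V = 0.155·(2202.4 + V)
(0.083 − 0.155)·V = 0.155×2202.4 − 455.24 = -113.86
V = -113.86 / -0.072 = 1581.4 g/s

1581 g/s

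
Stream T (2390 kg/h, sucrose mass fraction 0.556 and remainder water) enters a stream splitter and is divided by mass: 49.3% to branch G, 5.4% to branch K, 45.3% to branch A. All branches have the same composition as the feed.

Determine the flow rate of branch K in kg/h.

Branch K flow = 0.054×2390 = 129.06 kg/h.

129.1 kg/h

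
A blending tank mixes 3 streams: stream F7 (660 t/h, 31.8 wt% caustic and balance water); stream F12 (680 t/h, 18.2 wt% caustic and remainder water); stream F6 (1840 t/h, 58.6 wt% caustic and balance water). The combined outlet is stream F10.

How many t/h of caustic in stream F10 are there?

1412 t/h

caustic out = caustic in = 660×0.318 + 680×0.182 + 1840×0.586 = 1411.9 t/h.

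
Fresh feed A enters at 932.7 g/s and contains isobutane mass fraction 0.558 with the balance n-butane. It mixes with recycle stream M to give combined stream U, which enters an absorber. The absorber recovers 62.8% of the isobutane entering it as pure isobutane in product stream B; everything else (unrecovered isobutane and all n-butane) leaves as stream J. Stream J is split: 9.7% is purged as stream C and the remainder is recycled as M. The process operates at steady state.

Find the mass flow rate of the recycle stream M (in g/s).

n-butane enters only via A and leaves only via the purge: 932.7×0.442 = 0.097×(n-butane in J), and the absorber passes all n-butane, so n-butane in U = n-butane in J = 4250 g/s.
isobutane in U: m_A = 932.7×0.558 + (1−0.097)·(1−0.628)·m_A, so m_A = 520.45/0.6641 = 783.71 g/s.
J = (1−0.628)×783.71 + 4250 = 4541.6 g/s.
Recycle M = (1−0.097)×4541.6 = 4101 g/s.

4101 g/s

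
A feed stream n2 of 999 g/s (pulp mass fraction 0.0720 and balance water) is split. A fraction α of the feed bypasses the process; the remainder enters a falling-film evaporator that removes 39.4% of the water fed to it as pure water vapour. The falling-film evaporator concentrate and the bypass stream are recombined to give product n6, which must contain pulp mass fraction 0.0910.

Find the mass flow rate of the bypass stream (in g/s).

All 999×0.072 = 71.928 g/s of pulp reaches n6, so n6 = 71.928/0.091 = 790.42 g/s and vapour = 208.58 g/s.
The evaporator receives (1−α)·999 of feed at 0.928 water and removes 0.394 of that water:
0.394×0.928×(1−α)×999 = 208.58
(1−α) = 208.58/365.27 = 0.5710;  α = 0.4290.
Bypass flow = 0.4290×999 = 428.53 g/s.

428.5 g/s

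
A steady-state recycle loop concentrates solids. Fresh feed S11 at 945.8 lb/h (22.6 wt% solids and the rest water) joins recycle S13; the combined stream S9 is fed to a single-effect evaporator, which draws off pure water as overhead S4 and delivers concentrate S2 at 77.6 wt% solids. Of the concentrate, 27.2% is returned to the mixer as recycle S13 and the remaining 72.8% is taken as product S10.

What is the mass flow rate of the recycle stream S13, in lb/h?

102.9 lb/h

Overall solids balance (none leaves overhead): solids in fresh feed = solids in product, i.e. 945.8×0.226 = (1−0.272)·S2·0.776.
S2 = 213.75/(0.776×0.728) = 378.37 lb/h.
Recycle S13 = 0.272×378.37 = 102.92 lb/h.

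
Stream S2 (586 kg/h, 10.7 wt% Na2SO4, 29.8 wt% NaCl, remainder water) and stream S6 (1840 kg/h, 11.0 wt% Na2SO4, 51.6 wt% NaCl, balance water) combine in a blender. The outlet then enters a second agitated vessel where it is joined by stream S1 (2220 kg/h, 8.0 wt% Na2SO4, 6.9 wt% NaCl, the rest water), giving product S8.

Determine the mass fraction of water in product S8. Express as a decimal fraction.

0.630

Overall, product flow = 4646 kg/h.
water in = 586×0.595 + 1840×0.374 + 2220×0.851 = 2926.1 kg/h.
water fraction in S8 = 0.630.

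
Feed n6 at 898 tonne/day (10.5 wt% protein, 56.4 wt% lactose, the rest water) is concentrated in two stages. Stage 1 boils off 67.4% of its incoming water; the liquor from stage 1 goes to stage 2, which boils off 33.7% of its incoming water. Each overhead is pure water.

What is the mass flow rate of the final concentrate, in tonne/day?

665 tonne/day

water in feed = 898×0.331 = 297.24 tonne/day.
After stage 1: water left = (1−0.674)×297.24 = 96.9; stream total = 697.66 tonne/day.
After stage 2: water left = (1−0.337)×96.9 = 64.244; final concentrate = 665.01 tonne/day.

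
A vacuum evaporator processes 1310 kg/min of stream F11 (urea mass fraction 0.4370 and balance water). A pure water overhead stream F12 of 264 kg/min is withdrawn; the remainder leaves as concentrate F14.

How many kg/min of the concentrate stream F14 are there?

1046 kg/min

Concentrate = 1310 − 264 = 1046 kg/min.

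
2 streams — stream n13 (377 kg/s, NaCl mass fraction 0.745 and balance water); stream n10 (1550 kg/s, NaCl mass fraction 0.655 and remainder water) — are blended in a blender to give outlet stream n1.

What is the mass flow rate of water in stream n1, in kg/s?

630.9 kg/s

water out = water in = 377×0.255 + 1550×0.345 = 630.88 kg/s.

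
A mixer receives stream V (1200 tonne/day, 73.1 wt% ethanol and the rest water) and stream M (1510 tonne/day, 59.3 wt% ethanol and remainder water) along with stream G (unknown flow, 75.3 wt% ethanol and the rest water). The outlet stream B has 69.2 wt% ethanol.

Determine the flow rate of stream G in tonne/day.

Let G be the unknown flow. Total out = 2710 + G.
ethanol balance: 1772.6 + 0.753·G = 0.692·(2710 + G)
(0.753 − 0.692)·G = 0.692×2710 − 1772.6 = 102.69
G = 102.69 / 0.061 = 1683.4 tonne/day

1683 tonne/day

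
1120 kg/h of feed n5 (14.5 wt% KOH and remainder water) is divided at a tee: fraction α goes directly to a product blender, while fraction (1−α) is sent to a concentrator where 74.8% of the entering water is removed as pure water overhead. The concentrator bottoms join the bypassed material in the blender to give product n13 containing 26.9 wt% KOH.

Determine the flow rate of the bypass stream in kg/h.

312.7 kg/h

All 1120×0.145 = 162.4 kg/h of KOH reaches n13, so n13 = 162.4/0.269 = 603.72 kg/h and vapour = 516.28 kg/h.
The evaporator receives (1−α)·1120 of feed at 0.855 water and removes 0.748 of that water:
0.748×0.855×(1−α)×1120 = 516.28
(1−α) = 516.28/716.28 = 0.7208;  α = 0.2792.
Bypass flow = 0.2792×1120 = 312.73 kg/h.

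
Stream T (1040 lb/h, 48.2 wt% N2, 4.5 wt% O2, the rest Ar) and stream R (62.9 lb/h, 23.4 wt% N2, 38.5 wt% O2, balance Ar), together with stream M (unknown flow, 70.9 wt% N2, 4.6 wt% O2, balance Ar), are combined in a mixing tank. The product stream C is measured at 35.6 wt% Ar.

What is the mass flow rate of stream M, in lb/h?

Let M be the unknown flow. Total out = 1102.9 + M.
Ar balance: 515.88 + 0.245·M = 0.356·(1102.9 + M)
(0.245 − 0.356)·M = 0.356×1102.9 − 515.88 = -123.25
M = -123.25 / -0.111 = 1110.4 lb/h

1110 lb/h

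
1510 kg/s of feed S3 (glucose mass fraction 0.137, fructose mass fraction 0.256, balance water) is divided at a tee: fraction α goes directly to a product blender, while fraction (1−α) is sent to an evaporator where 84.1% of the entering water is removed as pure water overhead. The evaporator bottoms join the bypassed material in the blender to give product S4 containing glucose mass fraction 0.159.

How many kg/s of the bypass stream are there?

1101 kg/s

All 1510×0.137 = 206.87 kg/s of glucose reaches S4, so S4 = 206.87/0.159 = 1301.1 kg/s and vapour = 208.93 kg/s.
The evaporator receives (1−α)·1510 of feed at 0.607 water and removes 0.841 of that water:
0.841×0.607×(1−α)×1510 = 208.93
(1−α) = 208.93/770.84 = 0.2710;  α = 0.7290.
Bypass flow = 0.7290×1510 = 1100.7 kg/s.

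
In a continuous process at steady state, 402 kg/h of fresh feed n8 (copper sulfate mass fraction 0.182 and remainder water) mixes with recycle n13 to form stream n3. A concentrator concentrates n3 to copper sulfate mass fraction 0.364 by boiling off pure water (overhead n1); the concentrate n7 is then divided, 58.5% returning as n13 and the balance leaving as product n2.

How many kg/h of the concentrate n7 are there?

Overall copper sulfate balance (none leaves overhead): copper sulfate in fresh feed = copper sulfate in product, i.e. 402×0.182 = (1−0.585)·n7·0.364.
n7 = 73.164/(0.364×0.415) = 484.34 kg/h.

484.3 kg/h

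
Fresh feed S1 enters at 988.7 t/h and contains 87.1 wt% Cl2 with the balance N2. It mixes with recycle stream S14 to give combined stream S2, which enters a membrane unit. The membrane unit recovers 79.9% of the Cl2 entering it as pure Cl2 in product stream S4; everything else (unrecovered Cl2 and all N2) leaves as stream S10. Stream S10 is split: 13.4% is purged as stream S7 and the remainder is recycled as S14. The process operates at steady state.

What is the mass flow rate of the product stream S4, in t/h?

833.1 t/h

Cl2 in S2: m_A = 988.7×0.871 + (1−0.134)·(1−0.799)·m_A, so m_A = 861.16/0.8259 = 1042.6 t/h.
Product S4 = 0.799×1042.6 = 833.08 t/h.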